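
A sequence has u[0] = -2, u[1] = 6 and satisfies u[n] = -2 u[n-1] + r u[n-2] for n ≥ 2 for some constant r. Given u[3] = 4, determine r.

-2

u[2] = -12 - 2r
u[3] = 24 + 10r
So 24 + 10r = 4, giving r = -2.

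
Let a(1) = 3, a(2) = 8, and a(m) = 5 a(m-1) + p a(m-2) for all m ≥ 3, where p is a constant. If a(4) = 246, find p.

2

a(3) = 40 + 3p
a(4) = 200 + 23p
So 200 + 23p = 246, giving p = 2.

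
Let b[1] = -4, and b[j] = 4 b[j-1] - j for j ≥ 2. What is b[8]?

-78276

b[2] = 4·(-4) - 2 = -18
b[3] = 4·(-18) - 3 = -75
b[4] = 4·(-75) - 4 = -304
b[5] = 4·(-304) - 5 = -1221
b[6] = 4·(-1221) - 6 = -4890
b[7] = 4·(-4890) - 7 = -19567
b[8] = 4·(-19567) - 8 = -78276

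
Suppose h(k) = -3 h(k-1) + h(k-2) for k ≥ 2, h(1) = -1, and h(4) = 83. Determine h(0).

5

Let h(0) = z.
h(2) = 3 + z
h(3) = -10 - 3z
h(4) = 33 + 10z
So 33 + 10z = 83, giving z = 5.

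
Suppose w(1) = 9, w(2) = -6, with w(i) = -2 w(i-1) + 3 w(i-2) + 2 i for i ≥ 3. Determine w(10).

w(3) = -2(-6) + 3(9) + 6 = 45
w(4) = -2(45) + 3(-6) + 8 = -100
w(5) = -2(-100) + 3(45) + 10 = 345
w(6) = -2(345) + 3(-100) + 12 = -978
w(7) = -2(-978) + 3(345) + 14 = 3005
w(8) = -2(3005) + 3(-978) + 16 = -8928
w(9) = -2(-8928) + 3(3005) + 18 = 26889
w(10) = -2(26889) + 3(-8928) + 20 = -80542

-80542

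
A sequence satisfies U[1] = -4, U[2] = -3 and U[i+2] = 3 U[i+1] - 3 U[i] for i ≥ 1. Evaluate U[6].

U[3] = 3*(-3) - 3*(-4) = 3
U[4] = 3*3 - 3*(-3) = 18
U[5] = 3*18 - 3*3 = 45
U[6] = 3*45 - 3*18 = 81

81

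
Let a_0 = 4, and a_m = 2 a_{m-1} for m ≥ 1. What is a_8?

1024

a_1 = 2(4) = 8
a_2 = 2(8) = 16
a_3 = 2(16) = 32
a_4 = 2(32) = 64
a_5 = 2(64) = 128
a_6 = 2(128) = 256
a_7 = 2(256) = 512
a_8 = 2(512) = 1024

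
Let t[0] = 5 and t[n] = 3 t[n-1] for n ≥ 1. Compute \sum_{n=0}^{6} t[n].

5465

t[1] = 3*5 = 15
t[2] = 3*15 = 45
t[3] = 3*45 = 135
t[4] = 3*135 = 405
t[5] = 3*405 = 1215
t[6] = 3*1215 = 3645
Sum = 5 + 15 + 45 + 135 + 405 + 1215 + 3645 = 5465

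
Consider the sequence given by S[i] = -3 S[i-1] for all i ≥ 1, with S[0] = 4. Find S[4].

324

S[1] = -3(4) = -12
S[2] = -3(-12) = 36
S[3] = -3(36) = -108
S[4] = -3(-108) = 324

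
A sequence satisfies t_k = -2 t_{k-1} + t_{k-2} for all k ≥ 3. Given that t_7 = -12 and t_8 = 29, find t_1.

2

Rearranging, t_{k-2} = t_k + 2 t_{k-1}.
t_6 = 29 + 2(-12) = 5
t_5 = -12 + 2(5) = -2
t_4 = 5 + 2(-2) = 1
t_3 = -2 + 2(1) = 0
t_2 = 1 + 2(0) = 1
t_1 = 0 + 2(1) = 2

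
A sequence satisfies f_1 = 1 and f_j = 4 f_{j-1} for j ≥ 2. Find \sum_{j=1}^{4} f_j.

f_2 = 4*1 = 4
f_3 = 4*4 = 16
f_4 = 4*16 = 64
Sum = 1 + 4 + 16 + 64 = 85

85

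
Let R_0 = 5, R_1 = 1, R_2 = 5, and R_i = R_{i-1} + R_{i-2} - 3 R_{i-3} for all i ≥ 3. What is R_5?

-31

R_3 = 5 + 1 - 3·5 = -9
R_4 = (-9) + 5 - 3·1 = -7
R_5 = (-7) + (-9) - 3·5 = -31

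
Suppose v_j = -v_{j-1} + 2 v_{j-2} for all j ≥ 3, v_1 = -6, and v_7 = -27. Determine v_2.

Let v_2 = y.
v_3 = -12 - y
v_4 = 12 + 3y
v_5 = -36 - 5y
v_6 = 60 + 11y
v_7 = -132 - 21y
So -132 - 21y = -27, giving y = -5.

-5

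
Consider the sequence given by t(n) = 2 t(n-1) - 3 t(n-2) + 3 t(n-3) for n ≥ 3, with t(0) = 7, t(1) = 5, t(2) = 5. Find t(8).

113

t(3) = 2(5) - 3(5) + 3(7) = 16
t(4) = 2(16) - 3(5) + 3(5) = 32
t(5) = 2(32) - 3(16) + 3(5) = 31
t(6) = 2(31) - 3(32) + 3(16) = 14
t(7) = 2(14) - 3(31) + 3(32) = 31
t(8) = 2(31) - 3(14) + 3(31) = 113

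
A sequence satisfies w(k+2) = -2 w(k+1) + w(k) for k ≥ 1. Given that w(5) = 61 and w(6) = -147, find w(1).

Rearranging, w(k-2) = w(k) + 2 w(k-1).
w(4) = -147 + 2(61) = -25
w(3) = 61 + 2(-25) = 11
w(2) = -25 + 2(11) = -3
w(1) = 11 + 2(-3) = 5

5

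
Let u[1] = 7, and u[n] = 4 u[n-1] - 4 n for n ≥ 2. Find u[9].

254876

u[2] = 4(7) - 8 = 20
u[3] = 4(20) - 12 = 68
u[4] = 4(68) - 16 = 256
u[5] = 4(256) - 20 = 1004
u[6] = 4(1004) - 24 = 3992
u[7] = 4(3992) - 28 = 15940
u[8] = 4(15940) - 32 = 63728
u[9] = 4(63728) - 36 = 254876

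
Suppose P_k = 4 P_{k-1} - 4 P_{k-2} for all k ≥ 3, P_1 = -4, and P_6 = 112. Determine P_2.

Let P_2 = w.
P_3 = 16 + 4w
P_4 = 64 + 12w
P_5 = 192 + 32w
P_6 = 512 + 80w
So 512 + 80w = 112, giving w = -5.

-5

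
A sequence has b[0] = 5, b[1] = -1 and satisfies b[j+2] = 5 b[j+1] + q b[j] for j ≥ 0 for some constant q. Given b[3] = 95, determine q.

b[2] = -5 + 5q
b[3] = -25 + 24q
So -25 + 24q = 95, giving q = 5.

5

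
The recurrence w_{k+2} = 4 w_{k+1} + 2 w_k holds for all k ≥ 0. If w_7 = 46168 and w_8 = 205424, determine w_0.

Rearranging, w_{k-2} = (w_k - 4 w_{k-1}) / 2.
w_6 = (205424 - 4*46168) / 2 = 20752/2 = 10376
w_5 = (46168 - 4*10376) / 2 = 4664/2 = 2332
w_4 = (10376 - 4*2332) / 2 = 1048/2 = 524
w_3 = (2332 - 4*524) / 2 = 236/2 = 118
w_2 = (524 - 4*118) / 2 = 52/2 = 26
w_1 = (118 - 4*26) / 2 = 14/2 = 7
w_0 = (26 - 4*7) / 2 = -2/2 = -1

-1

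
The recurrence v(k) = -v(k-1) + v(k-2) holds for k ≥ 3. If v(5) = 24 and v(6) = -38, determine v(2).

-4

Rearranging, v(k-2) = v(k) + v(k-1).
v(4) = -38 + 24 = -14
v(3) = 24 + (-14) = 10
v(2) = -14 + 10 = -4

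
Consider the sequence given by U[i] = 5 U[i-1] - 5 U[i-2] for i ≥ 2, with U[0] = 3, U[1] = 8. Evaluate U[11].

U[2] = 5·8 - 5·3 = 25
U[3] = 5·25 - 5·8 = 85
U[4] = 5·85 - 5·25 = 300
U[5] = 5·300 - 5·85 = 1075
U[6] = 5·1075 - 5·300 = 3875
U[7] = 5·3875 - 5·1075 = 14000
U[8] = 5·14000 - 5·3875 = 50625
U[9] = 5·50625 - 5·14000 = 183125
U[10] = 5·183125 - 5·50625 = 662500
U[11] = 5·662500 - 5·183125 = 2396875

2396875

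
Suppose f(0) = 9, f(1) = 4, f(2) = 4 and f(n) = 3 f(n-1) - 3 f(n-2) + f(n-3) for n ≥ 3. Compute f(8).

109

f(3) = 3*4 - 3*4 + 9 = 9
f(4) = 3*9 - 3*4 + 4 = 19
f(5) = 3*19 - 3*9 + 4 = 34
f(6) = 3*34 - 3*19 + 9 = 54
f(7) = 3*54 - 3*34 + 19 = 79
f(8) = 3*79 - 3*54 + 34 = 109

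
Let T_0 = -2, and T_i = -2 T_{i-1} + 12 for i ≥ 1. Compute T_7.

T_1 = -2(-2) + 12 = 16
T_2 = -2(16) + 12 = -20
T_3 = -2(-20) + 12 = 52
T_4 = -2(52) + 12 = -92
T_5 = -2(-92) + 12 = 196
T_6 = -2(196) + 12 = -380
T_7 = -2(-380) + 12 = 772

772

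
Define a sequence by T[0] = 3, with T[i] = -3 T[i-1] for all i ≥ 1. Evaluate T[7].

-6561

T[1] = -3*3 = -9
T[2] = -3*(-9) = 27
T[3] = -3*27 = -81
T[4] = -3*(-81) = 243
T[5] = -3*243 = -729
T[6] = -3*(-729) = 2187
T[7] = -3*2187 = -6561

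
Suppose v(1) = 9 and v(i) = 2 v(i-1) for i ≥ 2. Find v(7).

576

v(2) = 2·9 = 18
v(3) = 2·18 = 36
v(4) = 2·36 = 72
v(5) = 2·72 = 144
v(6) = 2·144 = 288
v(7) = 2·288 = 576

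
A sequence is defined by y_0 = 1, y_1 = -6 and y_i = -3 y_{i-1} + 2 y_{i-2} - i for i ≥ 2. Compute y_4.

239

y_2 = -3*(-6) + 2*1 - 2 = 18
y_3 = -3*18 + 2*(-6) - 3 = -69
y_4 = -3*(-69) + 2*18 - 4 = 239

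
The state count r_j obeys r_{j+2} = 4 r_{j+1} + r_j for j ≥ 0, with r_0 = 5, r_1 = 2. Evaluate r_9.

r_2 = 4(2) + 5 = 13
r_3 = 4(13) + 2 = 54
r_4 = 4(54) + 13 = 229
r_5 = 4(229) + 54 = 970
r_6 = 4(970) + 229 = 4109
r_7 = 4(4109) + 970 = 17406
r_8 = 4(17406) + 4109 = 73733
r_9 = 4(73733) + 17406 = 312338

312338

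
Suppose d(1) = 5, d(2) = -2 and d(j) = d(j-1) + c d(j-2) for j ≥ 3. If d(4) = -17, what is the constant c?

d(3) = -2 + 5c
d(4) = -2 + 3c
So -2 + 3c = -17, giving c = -5.

-5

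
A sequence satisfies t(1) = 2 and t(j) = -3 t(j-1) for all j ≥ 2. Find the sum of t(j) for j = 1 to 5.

t(2) = -3·2 = -6
t(3) = -3·(-6) = 18
t(4) = -3·18 = -54
t(5) = -3·(-54) = 162
Sum = 2 + (-6) + 18 + (-54) + 162 = 122

122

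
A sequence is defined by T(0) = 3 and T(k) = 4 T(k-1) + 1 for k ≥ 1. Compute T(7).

54613

T(1) = 4*3 + 1 = 13
T(2) = 4*13 + 1 = 53
T(3) = 4*53 + 1 = 213
T(4) = 4*213 + 1 = 853
T(5) = 4*853 + 1 = 3413
T(6) = 4*3413 + 1 = 13653
T(7) = 4*13653 + 1 = 54613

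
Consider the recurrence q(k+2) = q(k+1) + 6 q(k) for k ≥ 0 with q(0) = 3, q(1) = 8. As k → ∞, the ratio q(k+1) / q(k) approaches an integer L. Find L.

3

The characteristic equation is r^2 - r - 6 = 0, which factors as (r - 3)(r + 2) = 0.
So the roots are 3 and -2. Since |3| > |-2| and the coefficient of 3^k is non-zero, the ratio tends to 3.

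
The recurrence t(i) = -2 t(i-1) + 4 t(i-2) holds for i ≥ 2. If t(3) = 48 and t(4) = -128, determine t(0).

Rearranging, t(i-2) = (t(i) + 2 t(i-1)) / 4.
t(2) = (-128 + 2*48) / 4 = -32/4 = -8
t(1) = (48 + 2*(-8)) / 4 = 32/4 = 8
t(0) = (-8 + 2*8) / 4 = 8/4 = 2

2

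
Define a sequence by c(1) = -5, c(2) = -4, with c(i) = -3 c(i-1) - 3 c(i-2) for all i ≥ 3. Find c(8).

c(3) = -3(-4) - 3(-5) = 27
c(4) = -3(27) - 3(-4) = -69
c(5) = -3(-69) - 3(27) = 126
c(6) = -3(126) - 3(-69) = -171
c(7) = -3(-171) - 3(126) = 135
c(8) = -3(135) - 3(-171) = 108

108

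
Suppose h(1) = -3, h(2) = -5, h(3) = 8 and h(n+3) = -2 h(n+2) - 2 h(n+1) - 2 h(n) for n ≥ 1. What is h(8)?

-20

h(4) = -2(8) - 2(-5) - 2(-3) = 0
h(5) = -2(0) - 2(8) - 2(-5) = -6
h(6) = -2(-6) - 2(0) - 2(8) = -4
h(7) = -2(-4) - 2(-6) - 2(0) = 20
h(8) = -2(20) - 2(-4) - 2(-6) = -20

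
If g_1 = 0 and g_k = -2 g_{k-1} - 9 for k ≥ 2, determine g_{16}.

-98307

The fixed point is -9/(1 + 2) = -3, so g_k + 3 = -2(g_{k-1} + 3).
Hence g_k = 3·(-2)^{k-1} - 3.
g_{16} = 3·(-2)^{15} - 3 = 3·-32768 - 3 = -98307.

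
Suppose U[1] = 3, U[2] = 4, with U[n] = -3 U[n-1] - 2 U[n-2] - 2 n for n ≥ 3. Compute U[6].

266

U[3] = -3(4) - 2(3) - 6 = -24
U[4] = -3(-24) - 2(4) - 8 = 56
U[5] = -3(56) - 2(-24) - 10 = -130
U[6] = -3(-130) - 2(56) - 12 = 266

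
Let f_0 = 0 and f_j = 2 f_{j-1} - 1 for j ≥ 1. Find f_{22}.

The fixed point is -1/(1 - 2) = 1, so f_j - 1 = 2(f_{j-1} - 1).
Hence f_j = -1·2^j + 1.
f_{22} = -1·2^{22} + 1 = -1·4194304 + 1 = -4194303.

-4194303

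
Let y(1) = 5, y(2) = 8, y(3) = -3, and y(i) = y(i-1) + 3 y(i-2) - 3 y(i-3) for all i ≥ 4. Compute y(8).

y(4) = (-3) + 3(8) - 3(5) = 6
y(5) = 6 + 3(-3) - 3(8) = -27
y(6) = (-27) + 3(6) - 3(-3) = 0
y(7) = 0 + 3(-27) - 3(6) = -99
y(8) = (-99) + 3(0) - 3(-27) = -18

-18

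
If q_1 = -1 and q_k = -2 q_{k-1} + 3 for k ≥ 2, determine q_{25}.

-33554431

The fixed point is 3/(1 + 2) = 1, so q_k - 1 = -2(q_{k-1} - 1).
Hence q_k = -2·(-2)^{k-1} + 1.
q_{25} = -2·(-2)^{24} + 1 = -2·16777216 + 1 = -33554431.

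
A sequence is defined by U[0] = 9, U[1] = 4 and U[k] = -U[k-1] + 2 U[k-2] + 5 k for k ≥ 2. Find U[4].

U[2] = -4 + 2·9 + 10 = 24
U[3] = -24 + 2·4 + 15 = -1
U[4] = -(-1) + 2·24 + 20 = 69

69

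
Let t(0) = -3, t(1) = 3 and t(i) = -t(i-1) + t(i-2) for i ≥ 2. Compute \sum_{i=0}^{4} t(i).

-12

t(2) = -3 + (-3) = -6
t(3) = -(-6) + 3 = 9
t(4) = -9 + (-6) = -15
Sum = (-3) + 3 + (-6) + 9 + (-15) = -12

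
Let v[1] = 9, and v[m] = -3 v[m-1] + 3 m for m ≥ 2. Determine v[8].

v[2] = -3*9 + 6 = -21
v[3] = -3*(-21) + 9 = 72
v[4] = -3*72 + 12 = -204
v[5] = -3*(-204) + 15 = 627
v[6] = -3*627 + 18 = -1863
v[7] = -3*(-1863) + 21 = 5610
v[8] = -3*5610 + 24 = -16806

-16806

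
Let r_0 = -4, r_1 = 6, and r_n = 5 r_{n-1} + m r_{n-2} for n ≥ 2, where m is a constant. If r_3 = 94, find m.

4

r_2 = 30 - 4m
r_3 = 150 - 14m
So 150 - 14m = 94, giving m = 4.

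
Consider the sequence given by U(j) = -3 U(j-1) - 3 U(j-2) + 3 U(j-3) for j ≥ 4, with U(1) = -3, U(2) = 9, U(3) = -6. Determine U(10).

U(4) = -3(-6) - 3(9) + 3(-3) = -18
U(5) = -3(-18) - 3(-6) + 3(9) = 99
U(6) = -3(99) - 3(-18) + 3(-6) = -261
U(7) = -3(-261) - 3(99) + 3(-18) = 432
U(8) = -3(432) - 3(-261) + 3(99) = -216
U(9) = -3(-216) - 3(432) + 3(-261) = -1431
U(10) = -3(-1431) - 3(-216) + 3(432) = 6237

6237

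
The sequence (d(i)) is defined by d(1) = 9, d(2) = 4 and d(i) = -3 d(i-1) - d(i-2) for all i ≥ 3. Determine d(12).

131729

d(3) = -3(4) - 9 = -21
d(4) = -3(-21) - 4 = 59
d(5) = -3(59) - (-21) = -156
d(6) = -3(-156) - 59 = 409
d(7) = -3(409) - (-156) = -1071
d(8) = -3(-1071) - 409 = 2804
d(9) = -3(2804) - (-1071) = -7341
d(10) = -3(-7341) - 2804 = 19219
d(11) = -3(19219) - (-7341) = -50316
d(12) = -3(-50316) - 19219 = 131729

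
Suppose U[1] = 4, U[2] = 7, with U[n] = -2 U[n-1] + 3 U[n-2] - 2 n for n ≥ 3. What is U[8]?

U[3] = -2(7) + 3(4) - 6 = -8
U[4] = -2(-8) + 3(7) - 8 = 29
U[5] = -2(29) + 3(-8) - 10 = -92
U[6] = -2(-92) + 3(29) - 12 = 259
U[7] = -2(259) + 3(-92) - 14 = -808
U[8] = -2(-808) + 3(259) - 16 = 2377

2377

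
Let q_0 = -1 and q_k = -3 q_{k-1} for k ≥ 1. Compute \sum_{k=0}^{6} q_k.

q_1 = -3*(-1) = 3
q_2 = -3*3 = -9
q_3 = -3*(-9) = 27
q_4 = -3*27 = -81
q_5 = -3*(-81) = 243
q_6 = -3*243 = -729
Sum = (-1) + 3 + (-9) + 27 + (-81) + 243 + (-729) = -547

-547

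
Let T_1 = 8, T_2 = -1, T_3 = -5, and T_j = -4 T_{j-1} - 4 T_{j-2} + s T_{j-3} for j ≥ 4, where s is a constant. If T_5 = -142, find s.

2

T_4 = 24 + 8s
T_5 = -76 - 33s
So -76 - 33s = -142, giving s = 2.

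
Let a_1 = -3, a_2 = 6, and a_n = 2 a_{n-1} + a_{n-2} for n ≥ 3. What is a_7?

333

a_3 = 2·6 + (-3) = 9
a_4 = 2·9 + 6 = 24
a_5 = 2·24 + 9 = 57
a_6 = 2·57 + 24 = 138
a_7 = 2·138 + 57 = 333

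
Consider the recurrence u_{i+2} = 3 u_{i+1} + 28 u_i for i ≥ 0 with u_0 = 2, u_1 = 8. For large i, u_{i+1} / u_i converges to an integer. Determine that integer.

The characteristic equation is r^2 - 3r - 28 = 0, which factors as (r - 7)(r + 4) = 0.
So the roots are 7 and -4. Since |7| > |-4| and the coefficient of 7^i is non-zero, the ratio tends to 7.

7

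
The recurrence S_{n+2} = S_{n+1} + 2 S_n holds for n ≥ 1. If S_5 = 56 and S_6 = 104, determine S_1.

6

Rearranging, S_{n-2} = (S_n - S_{n-1}) / 2.
S_4 = (104 - 56) / 2 = 48/2 = 24
S_3 = (56 - 24) / 2 = 32/2 = 16
S_2 = (24 - 16) / 2 = 8/2 = 4
S_1 = (16 - 4) / 2 = 12/2 = 6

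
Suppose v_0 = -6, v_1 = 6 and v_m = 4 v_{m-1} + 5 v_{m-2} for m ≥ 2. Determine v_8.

-6

v_2 = 4*6 + 5*(-6) = -6
v_3 = 4*(-6) + 5*6 = 6
v_4 = 4*6 + 5*(-6) = -6
v_5 = 4*(-6) + 5*6 = 6
v_6 = 4*6 + 5*(-6) = -6
v_7 = 4*(-6) + 5*6 = 6
v_8 = 4*6 + 5*(-6) = -6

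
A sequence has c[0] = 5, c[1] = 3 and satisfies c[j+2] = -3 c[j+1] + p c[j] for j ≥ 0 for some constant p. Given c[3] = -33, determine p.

5

c[2] = -9 + 5p
c[3] = 27 - 12p
So 27 - 12p = -33, giving p = 5.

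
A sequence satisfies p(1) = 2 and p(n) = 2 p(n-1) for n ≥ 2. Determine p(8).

256

p(2) = 2*2 = 4
p(3) = 2*4 = 8
p(4) = 2*8 = 16
p(5) = 2*16 = 32
p(6) = 2*32 = 64
p(7) = 2*64 = 128
p(8) = 2*128 = 256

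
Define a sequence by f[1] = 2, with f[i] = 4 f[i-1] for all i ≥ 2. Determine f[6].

f[2] = 4*2 = 8
f[3] = 4*8 = 32
f[4] = 4*32 = 128
f[5] = 4*128 = 512
f[6] = 4*512 = 2048

2048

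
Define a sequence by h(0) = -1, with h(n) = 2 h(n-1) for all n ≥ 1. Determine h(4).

-16

h(1) = 2*(-1) = -2
h(2) = 2*(-2) = -4
h(3) = 2*(-4) = -8
h(4) = 2*(-8) = -16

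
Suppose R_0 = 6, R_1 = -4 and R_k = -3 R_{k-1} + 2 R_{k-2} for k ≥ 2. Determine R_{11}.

-2090432

R_2 = -3*(-4) + 2*6 = 24
R_3 = -3*24 + 2*(-4) = -80
R_4 = -3*(-80) + 2*24 = 288
R_5 = -3*288 + 2*(-80) = -1024
R_6 = -3*(-1024) + 2*288 = 3648
R_7 = -3*3648 + 2*(-1024) = -12992
R_8 = -3*(-12992) + 2*3648 = 46272
R_9 = -3*46272 + 2*(-12992) = -164800
R_{10} = -3*(-164800) + 2*46272 = 586944
R_{11} = -3*586944 + 2*(-164800) = -2090432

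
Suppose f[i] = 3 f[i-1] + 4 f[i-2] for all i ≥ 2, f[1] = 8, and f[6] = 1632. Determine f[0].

Let f[0] = w.
f[2] = 24 + 4w
f[3] = 104 + 12w
f[4] = 408 + 52w
f[5] = 1640 + 204w
f[6] = 6552 + 820w
So 6552 + 820w = 1632, giving w = -6.

-6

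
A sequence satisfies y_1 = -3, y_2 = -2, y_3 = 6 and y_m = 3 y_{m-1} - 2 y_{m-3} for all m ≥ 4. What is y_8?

y_4 = 3·6 - 2·(-3) = 24
y_5 = 3·24 - 2·(-2) = 76
y_6 = 3·76 - 2·6 = 216
y_7 = 3·216 - 2·24 = 600
y_8 = 3·600 - 2·76 = 1648

1648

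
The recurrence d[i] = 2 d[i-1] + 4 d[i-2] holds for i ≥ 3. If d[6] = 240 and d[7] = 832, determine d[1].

Rearranging, d[i-2] = (d[i] - 2 d[i-1]) / 4.
d[5] = (832 - 2*240) / 4 = 352/4 = 88
d[4] = (240 - 2*88) / 4 = 64/4 = 16
d[3] = (88 - 2*16) / 4 = 56/4 = 14
d[2] = (16 - 2*14) / 4 = -12/4 = -3
d[1] = (14 - 2*(-3)) / 4 = 20/4 = 5

5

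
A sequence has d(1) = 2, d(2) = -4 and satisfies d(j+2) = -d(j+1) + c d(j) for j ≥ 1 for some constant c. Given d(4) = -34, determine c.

d(3) = 4 + 2c
d(4) = -4 - 6c
So -4 - 6c = -34, giving c = 5.

5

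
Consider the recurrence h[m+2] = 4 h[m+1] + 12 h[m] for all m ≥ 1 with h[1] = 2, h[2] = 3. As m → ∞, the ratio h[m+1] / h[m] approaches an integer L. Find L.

6

The characteristic equation is r^2 - 4r - 12 = 0, which factors as (r - 6)(r + 2) = 0.
So the roots are 6 and -2. Since |6| > |-2| and the coefficient of 6^m is non-zero, the ratio tends to 6.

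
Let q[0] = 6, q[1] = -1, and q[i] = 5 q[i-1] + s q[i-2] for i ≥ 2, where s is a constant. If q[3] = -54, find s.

-1

q[2] = -5 + 6s
q[3] = -25 + 29s
So -25 + 29s = -54, giving s = -1.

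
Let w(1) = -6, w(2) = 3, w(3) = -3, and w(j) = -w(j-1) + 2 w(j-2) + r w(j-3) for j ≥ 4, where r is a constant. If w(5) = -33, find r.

-2

w(4) = 9 - 6r
w(5) = -15 + 9r
So -15 + 9r = -33, giving r = -2.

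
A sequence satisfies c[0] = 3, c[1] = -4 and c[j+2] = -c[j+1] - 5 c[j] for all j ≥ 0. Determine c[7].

c[2] = -(-4) - 5·3 = -11
c[3] = -(-11) - 5·(-4) = 31
c[4] = -31 - 5·(-11) = 24
c[5] = -24 - 5·31 = -179
c[6] = -(-179) - 5·24 = 59
c[7] = -59 - 5·(-179) = 836

836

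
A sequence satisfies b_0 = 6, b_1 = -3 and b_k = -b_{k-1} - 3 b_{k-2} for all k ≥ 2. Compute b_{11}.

b_2 = -(-3) - 3(6) = -15
b_3 = -(-15) - 3(-3) = 24
b_4 = -24 - 3(-15) = 21
b_5 = -21 - 3(24) = -93
b_6 = -(-93) - 3(21) = 30
b_7 = -30 - 3(-93) = 249
b_8 = -249 - 3(30) = -339
b_9 = -(-339) - 3(249) = -408
b_{10} = -(-408) - 3(-339) = 1425
b_{11} = -1425 - 3(-408) = -201

-201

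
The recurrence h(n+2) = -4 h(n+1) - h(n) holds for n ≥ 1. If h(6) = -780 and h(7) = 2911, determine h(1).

1

Rearranging, h(n-2) = -(h(n) + 4 h(n-1)).
h(5) = -(2911 + 4(-780)) = 209
h(4) = -(-780 + 4(209)) = -56
h(3) = -(209 + 4(-56)) = 15
h(2) = -(-56 + 4(15)) = -4
h(1) = -(15 + 4(-4)) = 1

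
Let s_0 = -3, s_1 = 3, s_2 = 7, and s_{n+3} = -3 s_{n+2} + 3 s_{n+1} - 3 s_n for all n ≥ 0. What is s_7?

-1395

s_3 = -3(7) + 3(3) - 3(-3) = -3
s_4 = -3(-3) + 3(7) - 3(3) = 21
s_5 = -3(21) + 3(-3) - 3(7) = -93
s_6 = -3(-93) + 3(21) - 3(-3) = 351
s_7 = -3(351) + 3(-93) - 3(21) = -1395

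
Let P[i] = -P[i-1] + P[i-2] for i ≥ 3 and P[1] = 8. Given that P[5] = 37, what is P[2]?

-7

Let P[2] = x.
P[3] = 8 - x
P[4] = -8 + 2x
P[5] = 16 - 3x
So 16 - 3x = 37, giving x = -7.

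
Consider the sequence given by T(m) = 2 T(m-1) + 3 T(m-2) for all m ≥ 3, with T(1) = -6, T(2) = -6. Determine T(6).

-726

T(3) = 2(-6) + 3(-6) = -30
T(4) = 2(-30) + 3(-6) = -78
T(5) = 2(-78) + 3(-30) = -246
T(6) = 2(-246) + 3(-78) = -726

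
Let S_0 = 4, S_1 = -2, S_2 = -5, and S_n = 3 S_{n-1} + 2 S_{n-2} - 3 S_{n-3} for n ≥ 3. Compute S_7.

S_3 = 3·(-5) + 2·(-2) - 3·4 = -31
S_4 = 3·(-31) + 2·(-5) - 3·(-2) = -97
S_5 = 3·(-97) + 2·(-31) - 3·(-5) = -338
S_6 = 3·(-338) + 2·(-97) - 3·(-31) = -1115
S_7 = 3·(-1115) + 2·(-338) - 3·(-97) = -3730

-3730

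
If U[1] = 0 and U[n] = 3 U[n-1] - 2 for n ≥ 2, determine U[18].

The fixed point is -2/(1 - 3) = 1, so U[n] - 1 = 3(U[n-1] - 1).
Hence U[n] = -1·3^{n-1} + 1.
U[18] = -1·3^{17} + 1 = -1·129140163 + 1 = -129140162.

-129140162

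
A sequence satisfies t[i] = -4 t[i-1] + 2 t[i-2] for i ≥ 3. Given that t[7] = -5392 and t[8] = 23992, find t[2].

7

Rearranging, t[i-2] = (t[i] + 4 t[i-1]) / 2.
t[6] = (23992 + 4*(-5392)) / 2 = 2424/2 = 1212
t[5] = (-5392 + 4*1212) / 2 = -544/2 = -272
t[4] = (1212 + 4*(-272)) / 2 = 124/2 = 62
t[3] = (-272 + 4*62) / 2 = -24/2 = -12
t[2] = (62 + 4*(-12)) / 2 = 14/2 = 7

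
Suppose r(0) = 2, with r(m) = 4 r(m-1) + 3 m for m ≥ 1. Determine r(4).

848

r(1) = 4·2 + 3 = 11
r(2) = 4·11 + 6 = 50
r(3) = 4·50 + 9 = 209
r(4) = 4·209 + 12 = 848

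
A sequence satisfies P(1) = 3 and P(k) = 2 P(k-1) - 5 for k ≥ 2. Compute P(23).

-8388603

The fixed point is -5/(1 - 2) = 5, so P(k) - 5 = 2(P(k-1) - 5).
Hence P(k) = -2·2^{k-1} + 5.
P(23) = -2·2^{22} + 5 = -2·4194304 + 5 = -8388603.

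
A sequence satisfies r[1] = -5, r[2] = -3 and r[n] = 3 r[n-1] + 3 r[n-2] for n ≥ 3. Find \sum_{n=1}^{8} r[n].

r[3] = 3·(-3) + 3·(-5) = -24
r[4] = 3·(-24) + 3·(-3) = -81
r[5] = 3·(-81) + 3·(-24) = -315
r[6] = 3·(-315) + 3·(-81) = -1188
r[7] = 3·(-1188) + 3·(-315) = -4509
r[8] = 3·(-4509) + 3·(-1188) = -17091
Sum = (-5) + (-3) + (-24) + (-81) + (-315) + (-1188) + (-4509) + (-17091) = -23216

-23216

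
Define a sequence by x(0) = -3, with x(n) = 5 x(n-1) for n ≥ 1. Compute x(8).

-1171875

x(1) = 5(-3) = -15
x(2) = 5(-15) = -75
x(3) = 5(-75) = -375
x(4) = 5(-375) = -1875
x(5) = 5(-1875) = -9375
x(6) = 5(-9375) = -46875
x(7) = 5(-46875) = -234375
x(8) = 5(-234375) = -1171875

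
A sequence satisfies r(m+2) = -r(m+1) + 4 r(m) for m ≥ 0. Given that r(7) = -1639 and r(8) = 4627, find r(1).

Rearranging, r(m-2) = (r(m) + r(m-1)) / 4.
r(6) = (4627 + (-1639)) / 4 = 2988/4 = 747
r(5) = (-1639 + 747) / 4 = -892/4 = -223
r(4) = (747 + (-223)) / 4 = 524/4 = 131
r(3) = (-223 + 131) / 4 = -92/4 = -23
r(2) = (131 + (-23)) / 4 = 108/4 = 27
r(1) = (-23 + 27) / 4 = 4/4 = 1

1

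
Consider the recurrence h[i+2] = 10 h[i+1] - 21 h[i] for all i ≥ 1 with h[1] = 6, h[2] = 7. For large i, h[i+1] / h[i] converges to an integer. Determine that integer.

7

The characteristic equation is r^2 - 10r + 21 = 0, which factors as (r - 7)(r - 3) = 0.
So the roots are 7 and 3. Since |7| > |3| and the coefficient of 7^i is non-zero, the ratio tends to 7.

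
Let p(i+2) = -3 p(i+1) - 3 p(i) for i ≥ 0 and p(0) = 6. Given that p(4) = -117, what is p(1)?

1

Let p(1) = v.
p(2) = -18 - 3v
p(3) = 54 + 6v
p(4) = -108 - 9v
So -108 - 9v = -117, giving v = 1.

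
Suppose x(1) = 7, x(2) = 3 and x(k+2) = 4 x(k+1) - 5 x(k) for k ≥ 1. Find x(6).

-717

x(3) = 4·3 - 5·7 = -23
x(4) = 4·(-23) - 5·3 = -107
x(5) = 4·(-107) - 5·(-23) = -313
x(6) = 4·(-313) - 5·(-107) = -717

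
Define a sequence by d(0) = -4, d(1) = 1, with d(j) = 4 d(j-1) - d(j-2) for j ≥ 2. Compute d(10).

d(2) = 4·1 - (-4) = 8
d(3) = 4·8 - 1 = 31
d(4) = 4·31 - 8 = 116
d(5) = 4·116 - 31 = 433
d(6) = 4·433 - 116 = 1616
d(7) = 4·1616 - 433 = 6031
d(8) = 4·6031 - 1616 = 22508
d(9) = 4·22508 - 6031 = 84001
d(10) = 4·84001 - 22508 = 313496

313496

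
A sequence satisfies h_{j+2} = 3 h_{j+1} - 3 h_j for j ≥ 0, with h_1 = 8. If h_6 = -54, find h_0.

Let h_0 = z.
h_2 = 24 - 3z
h_3 = 48 - 9z
h_4 = 72 - 18z
h_5 = 72 - 27z
h_6 = -27z
So -27z = -54, giving z = 2.

2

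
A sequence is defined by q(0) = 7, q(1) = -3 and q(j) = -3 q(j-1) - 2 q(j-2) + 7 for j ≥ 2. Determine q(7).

q(2) = -3(-3) - 2(7) + 7 = 2
q(3) = -3(2) - 2(-3) + 7 = 7
q(4) = -3(7) - 2(2) + 7 = -18
q(5) = -3(-18) - 2(7) + 7 = 47
q(6) = -3(47) - 2(-18) + 7 = -98
q(7) = -3(-98) - 2(47) + 7 = 207

207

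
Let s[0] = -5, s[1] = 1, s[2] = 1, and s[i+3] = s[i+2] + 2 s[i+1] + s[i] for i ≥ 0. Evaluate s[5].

s[3] = 1 + 2(1) + (-5) = -2
s[4] = (-2) + 2(1) + 1 = 1
s[5] = 1 + 2(-2) + 1 = -2

-2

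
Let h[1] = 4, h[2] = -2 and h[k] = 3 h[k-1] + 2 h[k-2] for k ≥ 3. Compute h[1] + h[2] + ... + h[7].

172

h[3] = 3(-2) + 2(4) = 2
h[4] = 3(2) + 2(-2) = 2
h[5] = 3(2) + 2(2) = 10
h[6] = 3(10) + 2(2) = 34
h[7] = 3(34) + 2(10) = 122
Sum = 4 + (-2) + 2 + 2 + 10 + 34 + 122 = 172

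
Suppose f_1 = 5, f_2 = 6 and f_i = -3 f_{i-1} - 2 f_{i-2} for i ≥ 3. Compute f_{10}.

f_3 = -3*6 - 2*5 = -28
f_4 = -3*(-28) - 2*6 = 72
f_5 = -3*72 - 2*(-28) = -160
f_6 = -3*(-160) - 2*72 = 336
f_7 = -3*336 - 2*(-160) = -688
f_8 = -3*(-688) - 2*336 = 1392
f_9 = -3*1392 - 2*(-688) = -2800
f_{10} = -3*(-2800) - 2*1392 = 5616

5616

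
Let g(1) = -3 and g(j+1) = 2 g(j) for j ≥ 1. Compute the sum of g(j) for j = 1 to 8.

-765

g(2) = 2·(-3) = -6
g(3) = 2·(-6) = -12
g(4) = 2·(-12) = -24
g(5) = 2·(-24) = -48
g(6) = 2·(-48) = -96
g(7) = 2·(-96) = -192
g(8) = 2·(-192) = -384
Sum = (-3) + (-6) + (-12) + (-24) + (-48) + (-96) + (-192) + (-384) = -765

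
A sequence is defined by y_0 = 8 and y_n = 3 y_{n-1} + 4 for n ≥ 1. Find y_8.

y_1 = 3(8) + 4 = 28
y_2 = 3(28) + 4 = 88
y_3 = 3(88) + 4 = 268
y_4 = 3(268) + 4 = 808
y_5 = 3(808) + 4 = 2428
y_6 = 3(2428) + 4 = 7288
y_7 = 3(7288) + 4 = 21868
y_8 = 3(21868) + 4 = 65608

65608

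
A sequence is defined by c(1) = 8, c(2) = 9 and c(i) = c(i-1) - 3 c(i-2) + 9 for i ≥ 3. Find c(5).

3

c(3) = 9 - 3(8) + 9 = -6
c(4) = (-6) - 3(9) + 9 = -24
c(5) = (-24) - 3(-6) + 9 = 3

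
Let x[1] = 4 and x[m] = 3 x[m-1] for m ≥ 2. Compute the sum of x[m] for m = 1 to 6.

1456

x[2] = 3*4 = 12
x[3] = 3*12 = 36
x[4] = 3*36 = 108
x[5] = 3*108 = 324
x[6] = 3*324 = 972
Sum = 4 + 12 + 36 + 108 + 324 + 972 = 1456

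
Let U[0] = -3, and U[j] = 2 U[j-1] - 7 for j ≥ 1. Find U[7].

-1273

U[1] = 2*(-3) - 7 = -13
U[2] = 2*(-13) - 7 = -33
U[3] = 2*(-33) - 7 = -73
U[4] = 2*(-73) - 7 = -153
U[5] = 2*(-153) - 7 = -313
U[6] = 2*(-313) - 7 = -633
U[7] = 2*(-633) - 7 = -1273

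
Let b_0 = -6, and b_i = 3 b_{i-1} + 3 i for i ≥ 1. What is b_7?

-8214

b_1 = 3*(-6) + 3 = -15
b_2 = 3*(-15) + 6 = -39
b_3 = 3*(-39) + 9 = -108
b_4 = 3*(-108) + 12 = -312
b_5 = 3*(-312) + 15 = -921
b_6 = 3*(-921) + 18 = -2745
b_7 = 3*(-2745) + 21 = -8214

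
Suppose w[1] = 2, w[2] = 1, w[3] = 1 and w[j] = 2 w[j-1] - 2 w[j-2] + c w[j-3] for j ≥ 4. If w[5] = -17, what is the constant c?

-3

w[4] = 2c
w[5] = -2 + 5c
So -2 + 5c = -17, giving c = -3.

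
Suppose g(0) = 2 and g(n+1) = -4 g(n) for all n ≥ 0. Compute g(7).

g(1) = -4(2) = -8
g(2) = -4(-8) = 32
g(3) = -4(32) = -128
g(4) = -4(-128) = 512
g(5) = -4(512) = -2048
g(6) = -4(-2048) = 8192
g(7) = -4(8192) = -32768

-32768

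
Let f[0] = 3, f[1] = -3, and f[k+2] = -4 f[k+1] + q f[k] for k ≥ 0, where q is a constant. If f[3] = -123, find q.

5

f[2] = 12 + 3q
f[3] = -48 - 15q
So -48 - 15q = -123, giving q = 5.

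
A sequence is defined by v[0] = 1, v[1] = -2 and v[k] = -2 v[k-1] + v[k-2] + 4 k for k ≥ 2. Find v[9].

-4330

v[2] = -2(-2) + 1 + 8 = 13
v[3] = -2(13) + (-2) + 12 = -16
v[4] = -2(-16) + 13 + 16 = 61
v[5] = -2(61) + (-16) + 20 = -118
v[6] = -2(-118) + 61 + 24 = 321
v[7] = -2(321) + (-118) + 28 = -732
v[8] = -2(-732) + 321 + 32 = 1817
v[9] = -2(1817) + (-732) + 36 = -4330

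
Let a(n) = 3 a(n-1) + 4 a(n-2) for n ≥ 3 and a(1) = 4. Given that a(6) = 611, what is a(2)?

-1

Let a(2) = v.
a(3) = 16 + 3v
a(4) = 48 + 13v
a(5) = 208 + 51v
a(6) = 816 + 205v
So 816 + 205v = 611, giving v = -1.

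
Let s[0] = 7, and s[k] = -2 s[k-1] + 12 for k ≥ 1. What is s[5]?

s[1] = -2·7 + 12 = -2
s[2] = -2·(-2) + 12 = 16
s[3] = -2·16 + 12 = -20
s[4] = -2·(-20) + 12 = 52
s[5] = -2·52 + 12 = -92

-92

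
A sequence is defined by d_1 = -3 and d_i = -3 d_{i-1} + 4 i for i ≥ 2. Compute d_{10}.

d_2 = -3*(-3) + 8 = 17
d_3 = -3*17 + 12 = -39
d_4 = -3*(-39) + 16 = 133
d_5 = -3*133 + 20 = -379
d_6 = -3*(-379) + 24 = 1161
d_7 = -3*1161 + 28 = -3455
d_8 = -3*(-3455) + 32 = 10397
d_9 = -3*10397 + 36 = -31155
d_{10} = -3*(-31155) + 40 = 93505

93505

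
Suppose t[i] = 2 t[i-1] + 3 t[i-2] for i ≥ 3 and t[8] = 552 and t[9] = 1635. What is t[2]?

6

Rearranging, t[i-2] = (t[i] - 2 t[i-1]) / 3.
t[7] = (1635 - 2·552) / 3 = 531/3 = 177
t[6] = (552 - 2·177) / 3 = 198/3 = 66
t[5] = (177 - 2·66) / 3 = 45/3 = 15
t[4] = (66 - 2·15) / 3 = 36/3 = 12
t[3] = (15 - 2·12) / 3 = -9/3 = -3
t[2] = (12 - 2·(-3)) / 3 = 18/3 = 6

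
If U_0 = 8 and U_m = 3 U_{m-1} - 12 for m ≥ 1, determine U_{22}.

62762119224

The fixed point is -12/(1 - 3) = 6, so U_m - 6 = 3(U_{m-1} - 6).
Hence U_m = 2·3^m + 6.
U_{22} = 2·3^{22} + 6 = 2·31381059609 + 6 = 62762119224.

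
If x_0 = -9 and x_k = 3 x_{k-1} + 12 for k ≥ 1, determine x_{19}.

The fixed point is 12/(1 - 3) = -6, so x_k + 6 = 3(x_{k-1} + 6).
Hence x_k = -3·3^k - 6.
x_{19} = -3·3^{19} - 6 = -3·1162261467 - 6 = -3486784407.

-3486784407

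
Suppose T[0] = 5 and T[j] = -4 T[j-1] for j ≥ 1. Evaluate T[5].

T[1] = -4(5) = -20
T[2] = -4(-20) = 80
T[3] = -4(80) = -320
T[4] = -4(-320) = 1280
T[5] = -4(1280) = -5120

-5120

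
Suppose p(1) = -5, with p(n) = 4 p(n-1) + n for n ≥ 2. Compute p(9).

-276711

p(2) = 4·(-5) + 2 = -18
p(3) = 4·(-18) + 3 = -69
p(4) = 4·(-69) + 4 = -272
p(5) = 4·(-272) + 5 = -1083
p(6) = 4·(-1083) + 6 = -4326
p(7) = 4·(-4326) + 7 = -17297
p(8) = 4·(-17297) + 8 = -69180
p(9) = 4·(-69180) + 9 = -276711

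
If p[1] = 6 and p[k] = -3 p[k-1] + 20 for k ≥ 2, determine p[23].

31381059614

The fixed point is 20/(1 + 3) = 5, so p[k] - 5 = -3(p[k-1] - 5).
Hence p[k] = 1·(-3)^{k-1} + 5.
p[23] = 1·(-3)^{22} + 5 = 1·31381059609 + 5 = 31381059614.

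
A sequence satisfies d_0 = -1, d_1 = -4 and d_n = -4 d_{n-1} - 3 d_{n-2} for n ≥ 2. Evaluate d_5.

d_2 = -4(-4) - 3(-1) = 19
d_3 = -4(19) - 3(-4) = -64
d_4 = -4(-64) - 3(19) = 199
d_5 = -4(199) - 3(-64) = -604

-604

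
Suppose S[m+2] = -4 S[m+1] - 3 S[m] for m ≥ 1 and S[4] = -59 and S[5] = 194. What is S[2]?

Rearranging, S[m-2] = (S[m] + 4 S[m-1]) / -3.
S[3] = (194 + 4(-59)) / -3 = -42/-3 = 14
S[2] = (-59 + 4(14)) / -3 = -3/-3 = 1

1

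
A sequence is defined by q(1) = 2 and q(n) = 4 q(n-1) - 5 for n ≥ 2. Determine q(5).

87

q(2) = 4*2 - 5 = 3
q(3) = 4*3 - 5 = 7
q(4) = 4*7 - 5 = 23
q(5) = 4*23 - 5 = 87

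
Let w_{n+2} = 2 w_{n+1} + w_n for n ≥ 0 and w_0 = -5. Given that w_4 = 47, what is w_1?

Let w_1 = x.
w_2 = -5 + 2x
w_3 = -10 + 5x
w_4 = -25 + 12x
So -25 + 12x = 47, giving x = 6.

6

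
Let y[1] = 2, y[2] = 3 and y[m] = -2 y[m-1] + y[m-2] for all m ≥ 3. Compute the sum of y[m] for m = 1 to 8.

264

y[3] = -2*3 + 2 = -4
y[4] = -2*(-4) + 3 = 11
y[5] = -2*11 + (-4) = -26
y[6] = -2*(-26) + 11 = 63
y[7] = -2*63 + (-26) = -152
y[8] = -2*(-152) + 63 = 367
Sum = 2 + 3 + (-4) + 11 + (-26) + 63 + (-152) + 367 = 264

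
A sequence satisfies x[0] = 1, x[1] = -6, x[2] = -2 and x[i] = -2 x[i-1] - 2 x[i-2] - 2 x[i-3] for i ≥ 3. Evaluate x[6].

x[3] = -2*(-2) - 2*(-6) - 2*1 = 14
x[4] = -2*14 - 2*(-2) - 2*(-6) = -12
x[5] = -2*(-12) - 2*14 - 2*(-2) = 0
x[6] = -2*0 - 2*(-12) - 2*14 = -4

-4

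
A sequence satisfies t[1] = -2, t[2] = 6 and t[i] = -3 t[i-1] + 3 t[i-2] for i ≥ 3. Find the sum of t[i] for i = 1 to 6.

t[3] = -3·6 + 3·(-2) = -24
t[4] = -3·(-24) + 3·6 = 90
t[5] = -3·90 + 3·(-24) = -342
t[6] = -3·(-342) + 3·90 = 1296
Sum = (-2) + 6 + (-24) + 90 + (-342) + 1296 = 1024

1024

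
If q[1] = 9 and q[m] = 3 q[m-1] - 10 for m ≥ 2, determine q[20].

The fixed point is -10/(1 - 3) = 5, so q[m] - 5 = 3(q[m-1] - 5).
Hence q[m] = 4·3^{m-1} + 5.
q[20] = 4·3^{19} + 5 = 4·1162261467 + 5 = 4649045873.

4649045873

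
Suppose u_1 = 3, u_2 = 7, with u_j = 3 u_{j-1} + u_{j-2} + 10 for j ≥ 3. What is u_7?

4407

u_3 = 3(7) + 3 + 10 = 34
u_4 = 3(34) + 7 + 10 = 119
u_5 = 3(119) + 34 + 10 = 401
u_6 = 3(401) + 119 + 10 = 1332
u_7 = 3(1332) + 401 + 10 = 4407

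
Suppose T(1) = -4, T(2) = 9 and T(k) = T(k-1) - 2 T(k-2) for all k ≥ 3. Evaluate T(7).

T(3) = 9 - 2*(-4) = 17
T(4) = 17 - 2*9 = -1
T(5) = (-1) - 2*17 = -35
T(6) = (-35) - 2*(-1) = -33
T(7) = (-33) - 2*(-35) = 37

37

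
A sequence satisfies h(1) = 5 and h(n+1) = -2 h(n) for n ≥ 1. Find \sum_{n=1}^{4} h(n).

-25

h(2) = -2*5 = -10
h(3) = -2*(-10) = 20
h(4) = -2*20 = -40
Sum = 5 + (-10) + 20 + (-40) = -25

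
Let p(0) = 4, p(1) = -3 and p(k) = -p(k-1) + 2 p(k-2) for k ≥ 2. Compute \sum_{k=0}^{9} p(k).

-779

p(2) = -(-3) + 2·4 = 11
p(3) = -11 + 2·(-3) = -17
p(4) = -(-17) + 2·11 = 39
p(5) = -39 + 2·(-17) = -73
p(6) = -(-73) + 2·39 = 151
p(7) = -151 + 2·(-73) = -297
p(8) = -(-297) + 2·151 = 599
p(9) = -599 + 2·(-297) = -1193
Sum = 4 + (-3) + 11 + (-17) + 39 + (-73) + 151 + (-297) + 599 + (-1193) = -779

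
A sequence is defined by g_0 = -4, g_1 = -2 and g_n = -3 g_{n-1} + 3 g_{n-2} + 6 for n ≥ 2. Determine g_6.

60

g_2 = -3(-2) + 3(-4) + 6 = 0
g_3 = -3(0) + 3(-2) + 6 = 0
g_4 = -3(0) + 3(0) + 6 = 6
g_5 = -3(6) + 3(0) + 6 = -12
g_6 = -3(-12) + 3(6) + 6 = 60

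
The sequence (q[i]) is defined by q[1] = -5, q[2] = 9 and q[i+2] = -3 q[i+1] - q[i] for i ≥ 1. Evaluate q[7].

-1021

q[3] = -3(9) - (-5) = -22
q[4] = -3(-22) - 9 = 57
q[5] = -3(57) - (-22) = -149
q[6] = -3(-149) - 57 = 390
q[7] = -3(390) - (-149) = -1021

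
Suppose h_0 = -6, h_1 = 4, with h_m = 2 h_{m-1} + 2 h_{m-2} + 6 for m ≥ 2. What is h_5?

h_2 = 2(4) + 2(-6) + 6 = 2
h_3 = 2(2) + 2(4) + 6 = 18
h_4 = 2(18) + 2(2) + 6 = 46
h_5 = 2(46) + 2(18) + 6 = 134

134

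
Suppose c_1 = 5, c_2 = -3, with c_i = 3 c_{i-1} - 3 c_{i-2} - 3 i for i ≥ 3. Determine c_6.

-378

c_3 = 3(-3) - 3(5) - 9 = -33
c_4 = 3(-33) - 3(-3) - 12 = -102
c_5 = 3(-102) - 3(-33) - 15 = -222
c_6 = 3(-222) - 3(-102) - 18 = -378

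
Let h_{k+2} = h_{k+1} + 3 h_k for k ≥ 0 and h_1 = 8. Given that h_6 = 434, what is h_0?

Let h_0 = w.
h_2 = 8 + 3w
h_3 = 32 + 3w
h_4 = 56 + 12w
h_5 = 152 + 21w
h_6 = 320 + 57w
So 320 + 57w = 434, giving w = 2.

2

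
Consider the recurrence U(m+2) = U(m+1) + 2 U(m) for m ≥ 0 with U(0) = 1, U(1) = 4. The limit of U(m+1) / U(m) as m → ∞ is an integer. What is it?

The characteristic equation is r^2 - r - 2 = 0, which factors as (r - 2)(r + 1) = 0.
So the roots are 2 and -1. Since |2| > |-1| and the coefficient of 2^m is non-zero, the ratio tends to 2.

2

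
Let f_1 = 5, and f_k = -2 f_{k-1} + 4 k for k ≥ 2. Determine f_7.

188

f_2 = -2*5 + 8 = -2
f_3 = -2*(-2) + 12 = 16
f_4 = -2*16 + 16 = -16
f_5 = -2*(-16) + 20 = 52
f_6 = -2*52 + 24 = -80
f_7 = -2*(-80) + 28 = 188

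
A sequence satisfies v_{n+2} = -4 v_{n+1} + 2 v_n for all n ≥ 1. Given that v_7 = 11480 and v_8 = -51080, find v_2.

-5

Rearranging, v_{n-2} = (v_n + 4 v_{n-1}) / 2.
v_6 = (-51080 + 4(11480)) / 2 = -5160/2 = -2580
v_5 = (11480 + 4(-2580)) / 2 = 1160/2 = 580
v_4 = (-2580 + 4(580)) / 2 = -260/2 = -130
v_3 = (580 + 4(-130)) / 2 = 60/2 = 30
v_2 = (-130 + 4(30)) / 2 = -10/2 = -5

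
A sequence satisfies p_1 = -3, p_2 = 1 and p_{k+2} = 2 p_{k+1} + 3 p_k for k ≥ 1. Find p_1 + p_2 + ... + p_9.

-4923

p_3 = 2*1 + 3*(-3) = -7
p_4 = 2*(-7) + 3*1 = -11
p_5 = 2*(-11) + 3*(-7) = -43
p_6 = 2*(-43) + 3*(-11) = -119
p_7 = 2*(-119) + 3*(-43) = -367
p_8 = 2*(-367) + 3*(-119) = -1091
p_9 = 2*(-1091) + 3*(-367) = -3283
Sum = (-3) + 1 + (-7) + (-11) + (-43) + (-119) + (-367) + (-1091) + (-3283) = -4923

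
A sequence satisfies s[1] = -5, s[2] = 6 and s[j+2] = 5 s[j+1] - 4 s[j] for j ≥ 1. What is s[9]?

s[3] = 5·6 - 4·(-5) = 50
s[4] = 5·50 - 4·6 = 226
s[5] = 5·226 - 4·50 = 930
s[6] = 5·930 - 4·226 = 3746
s[7] = 5·3746 - 4·930 = 15010
s[8] = 5·15010 - 4·3746 = 60066
s[9] = 5·60066 - 4·15010 = 240290

240290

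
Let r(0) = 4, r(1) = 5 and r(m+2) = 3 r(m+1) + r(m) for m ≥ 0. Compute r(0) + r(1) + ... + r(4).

r(2) = 3(5) + 4 = 19
r(3) = 3(19) + 5 = 62
r(4) = 3(62) + 19 = 205
Sum = 4 + 5 + 19 + 62 + 205 = 295

295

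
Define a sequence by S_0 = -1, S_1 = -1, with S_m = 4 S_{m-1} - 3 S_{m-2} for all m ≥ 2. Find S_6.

S_2 = 4·(-1) - 3·(-1) = -1
S_3 = 4·(-1) - 3·(-1) = -1
S_4 = 4·(-1) - 3·(-1) = -1
S_5 = 4·(-1) - 3·(-1) = -1
S_6 = 4·(-1) - 3·(-1) = -1

-1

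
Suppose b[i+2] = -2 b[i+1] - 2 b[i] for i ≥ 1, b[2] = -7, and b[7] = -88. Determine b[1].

-4

Let b[1] = w.
b[3] = 14 - 2w
b[4] = -14 + 4w
b[5] = -4w
b[6] = 28
b[7] = -56 + 8w
So -56 + 8w = -88, giving w = -4.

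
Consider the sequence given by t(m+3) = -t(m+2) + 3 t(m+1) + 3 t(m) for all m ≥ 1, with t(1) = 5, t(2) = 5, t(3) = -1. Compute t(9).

t(4) = -(-1) + 3*5 + 3*5 = 31
t(5) = -31 + 3*(-1) + 3*5 = -19
t(6) = -(-19) + 3*31 + 3*(-1) = 109
t(7) = -109 + 3*(-19) + 3*31 = -73
t(8) = -(-73) + 3*109 + 3*(-19) = 343
t(9) = -343 + 3*(-73) + 3*109 = -235

-235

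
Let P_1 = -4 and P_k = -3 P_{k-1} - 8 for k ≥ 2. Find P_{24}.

The fixed point is -8/(1 + 3) = -2, so P_k + 2 = -3(P_{k-1} + 2).
Hence P_k = -2·(-3)^{k-1} - 2.
P_{24} = -2·(-3)^{23} - 2 = -2·-94143178827 - 2 = 188286357652.

188286357652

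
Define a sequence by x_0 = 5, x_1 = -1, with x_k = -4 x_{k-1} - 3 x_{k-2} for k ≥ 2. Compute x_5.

479

x_2 = -4(-1) - 3(5) = -11
x_3 = -4(-11) - 3(-1) = 47
x_4 = -4(47) - 3(-11) = -155
x_5 = -4(-155) - 3(47) = 479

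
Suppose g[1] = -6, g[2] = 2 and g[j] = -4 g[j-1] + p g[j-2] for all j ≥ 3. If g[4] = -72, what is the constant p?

-4

g[3] = -8 - 6p
g[4] = 32 + 26p
So 32 + 26p = -72, giving p = -4.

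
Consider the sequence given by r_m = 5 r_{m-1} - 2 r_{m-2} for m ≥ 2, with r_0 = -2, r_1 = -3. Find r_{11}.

-9161929

r_2 = 5·(-3) - 2·(-2) = -11
r_3 = 5·(-11) - 2·(-3) = -49
r_4 = 5·(-49) - 2·(-11) = -223
r_5 = 5·(-223) - 2·(-49) = -1017
r_6 = 5·(-1017) - 2·(-223) = -4639
r_7 = 5·(-4639) - 2·(-1017) = -21161
r_8 = 5·(-21161) - 2·(-4639) = -96527
r_9 = 5·(-96527) - 2·(-21161) = -440313
r_{10} = 5·(-440313) - 2·(-96527) = -2008511
r_{11} = 5·(-2008511) - 2·(-440313) = -9161929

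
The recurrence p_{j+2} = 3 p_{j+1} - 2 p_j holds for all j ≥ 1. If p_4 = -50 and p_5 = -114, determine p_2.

-2

Rearranging, p_{j-2} = (p_j - 3 p_{j-1}) / -2.
p_3 = (-114 - 3·(-50)) / -2 = 36/-2 = -18
p_2 = (-50 - 3·(-18)) / -2 = 4/-2 = -2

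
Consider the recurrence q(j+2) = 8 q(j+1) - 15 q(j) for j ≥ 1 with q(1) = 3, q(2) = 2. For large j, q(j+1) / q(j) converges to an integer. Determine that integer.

5

The characteristic equation is r^2 - 8r + 15 = 0, which factors as (r - 5)(r - 3) = 0.
So the roots are 5 and 3. Since |5| > |3| and the coefficient of 5^j is non-zero, the ratio tends to 5.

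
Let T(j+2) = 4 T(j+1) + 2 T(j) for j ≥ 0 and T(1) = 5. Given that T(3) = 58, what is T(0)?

-4

Let T(0) = v.
T(2) = 20 + 2v
T(3) = 90 + 8v
So 90 + 8v = 58, giving v = -4.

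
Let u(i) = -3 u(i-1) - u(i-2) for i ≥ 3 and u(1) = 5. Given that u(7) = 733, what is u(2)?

Let u(2) = w.
u(3) = -5 - 3w
u(4) = 15 + 8w
u(5) = -40 - 21w
u(6) = 105 + 55w
u(7) = -275 - 144w
So -275 - 144w = 733, giving w = -7.

-7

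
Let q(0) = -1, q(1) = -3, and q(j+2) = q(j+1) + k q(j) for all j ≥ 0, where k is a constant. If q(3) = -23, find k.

5

q(2) = -3 - k
q(3) = -3 - 4k
So -3 - 4k = -23, giving k = 5.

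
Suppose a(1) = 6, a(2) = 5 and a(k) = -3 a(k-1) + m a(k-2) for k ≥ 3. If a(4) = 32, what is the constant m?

a(3) = -15 + 6m
a(4) = 45 - 13m
So 45 - 13m = 32, giving m = 1.

1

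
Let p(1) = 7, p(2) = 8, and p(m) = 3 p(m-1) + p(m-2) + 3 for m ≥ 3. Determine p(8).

13580

p(3) = 3*8 + 7 + 3 = 34
p(4) = 3*34 + 8 + 3 = 113
p(5) = 3*113 + 34 + 3 = 376
p(6) = 3*376 + 113 + 3 = 1244
p(7) = 3*1244 + 376 + 3 = 4111
p(8) = 3*4111 + 1244 + 3 = 13580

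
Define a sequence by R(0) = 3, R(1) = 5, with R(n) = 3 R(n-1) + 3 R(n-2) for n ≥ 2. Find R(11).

3743172

R(2) = 3(5) + 3(3) = 24
R(3) = 3(24) + 3(5) = 87
R(4) = 3(87) + 3(24) = 333
R(5) = 3(333) + 3(87) = 1260
R(6) = 3(1260) + 3(333) = 4779
R(7) = 3(4779) + 3(1260) = 18117
R(8) = 3(18117) + 3(4779) = 68688
R(9) = 3(68688) + 3(18117) = 260415
R(10) = 3(260415) + 3(68688) = 987309
R(11) = 3(987309) + 3(260415) = 3743172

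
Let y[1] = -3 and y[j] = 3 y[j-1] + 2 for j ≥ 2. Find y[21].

The fixed point is 2/(1 - 3) = -1, so y[j] + 1 = 3(y[j-1] + 1).
Hence y[j] = -2·3^{j-1} - 1.
y[21] = -2·3^{20} - 1 = -2·3486784401 - 1 = -6973568803.

-6973568803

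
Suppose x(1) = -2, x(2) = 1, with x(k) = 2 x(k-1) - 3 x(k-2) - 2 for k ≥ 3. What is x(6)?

-35

x(3) = 2*1 - 3*(-2) - 2 = 6
x(4) = 2*6 - 3*1 - 2 = 7
x(5) = 2*7 - 3*6 - 2 = -6
x(6) = 2*(-6) - 3*7 - 2 = -35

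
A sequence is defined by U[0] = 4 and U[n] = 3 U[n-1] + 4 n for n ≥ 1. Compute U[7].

U[1] = 3·4 + 4 = 16
U[2] = 3·16 + 8 = 56
U[3] = 3·56 + 12 = 180
U[4] = 3·180 + 16 = 556
U[5] = 3·556 + 20 = 1688
U[6] = 3·1688 + 24 = 5088
U[7] = 3·5088 + 28 = 15292

15292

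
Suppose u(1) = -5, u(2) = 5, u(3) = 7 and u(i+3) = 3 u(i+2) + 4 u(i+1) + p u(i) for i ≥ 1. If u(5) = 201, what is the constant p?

u(4) = 41 - 5p
u(5) = 151 - 10p
So 151 - 10p = 201, giving p = -5.

-5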